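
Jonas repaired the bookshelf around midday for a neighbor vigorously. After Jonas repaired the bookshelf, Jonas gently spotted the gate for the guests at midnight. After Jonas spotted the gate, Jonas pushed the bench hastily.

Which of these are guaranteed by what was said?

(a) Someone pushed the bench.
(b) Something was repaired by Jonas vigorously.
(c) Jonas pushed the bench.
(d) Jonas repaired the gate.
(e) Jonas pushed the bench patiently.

(a) Entailed — this follows by dropping conjuncts from the pushing event's description.
(b) Entailed — the original entails any weakening of itself; this just drops 'for a neighbor', 'around midday' and generalizes the patient.
(c) Entailed — the original entails any weakening of itself; this just drops 'hastily'.
(d) Not entailed — Jonas repaired the bookshelf, not the gate; the gate belongs to the spotting event.
(e) Not entailed — 'patiently' adds a manner not in (and inconsistent with) the original.

(a), (b), (c)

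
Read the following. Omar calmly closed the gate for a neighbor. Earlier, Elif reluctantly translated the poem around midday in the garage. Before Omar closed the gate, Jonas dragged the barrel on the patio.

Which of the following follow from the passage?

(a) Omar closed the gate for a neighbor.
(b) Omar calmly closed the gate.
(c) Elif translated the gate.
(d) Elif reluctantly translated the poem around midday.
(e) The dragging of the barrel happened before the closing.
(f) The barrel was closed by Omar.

(a), (b), (d), (e)

(a) Entailed — dropping 'calmly' leaves a sub-description the original still satisfies.
(b) Entailed — this follows by dropping conjuncts from the closing event's description.
(c) Not entailed — Elif translated the poem, not the gate; the gate belongs to the closing event.
(d) Entailed — the original entails any weakening of itself; this just drops 'in the garage'.
(e) Entailed — the narrative places the dragging before the closing.
(f) Not entailed — Omar closed the gate, not the barrel; the barrel belongs to the dragging event.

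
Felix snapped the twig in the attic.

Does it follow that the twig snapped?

'Felix snapped the twig' is the causative; it entails the inchoative 'the twig snapped'.

yes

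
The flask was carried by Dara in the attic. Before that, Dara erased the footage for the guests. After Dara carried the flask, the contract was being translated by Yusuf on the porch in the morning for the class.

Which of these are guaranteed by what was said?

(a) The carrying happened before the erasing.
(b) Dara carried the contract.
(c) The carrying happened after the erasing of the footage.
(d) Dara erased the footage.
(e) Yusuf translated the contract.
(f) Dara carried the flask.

(c), (d), (f)

(a) Not entailed — the narrative places the erasing before the carrying, not after.
(b) Not entailed — Dara carried the flask, not the contract; the contract belongs to the translating event.
(c) Entailed — the narrative places the erasing before the carrying.
(d) Entailed — the original entails any weakening of itself; this just drops 'for the guests'.
(e) Not entailed — 'was translating' is progressive on an accomplishment; it does not entail the completed 'translated'.
(f) Entailed — every conjunct here is already in the original carrying event.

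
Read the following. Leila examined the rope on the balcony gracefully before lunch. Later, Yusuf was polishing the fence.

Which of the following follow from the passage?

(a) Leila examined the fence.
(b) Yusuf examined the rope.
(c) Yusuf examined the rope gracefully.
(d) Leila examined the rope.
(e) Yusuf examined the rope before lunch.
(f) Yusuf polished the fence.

(a) Not entailed — Leila examined the rope, not the fence; the fence belongs to the polishing event.
(b) Not entailed — the passage has Leila examining the rope, not Yusuf.
(c) Not entailed — the passage has Leila examining the rope, not Yusuf.
(d) Entailed — the original entails any weakening of itself; this just drops 'gracefully', 'before lunch', 'on the balcony'.
(e) Not entailed — the passage has Leila examining the rope, not Yusuf.
(f) Entailed — 'polish' is an activity; 'was polishing' entails that some polishing happened, so 'polished' holds.

(d), (f)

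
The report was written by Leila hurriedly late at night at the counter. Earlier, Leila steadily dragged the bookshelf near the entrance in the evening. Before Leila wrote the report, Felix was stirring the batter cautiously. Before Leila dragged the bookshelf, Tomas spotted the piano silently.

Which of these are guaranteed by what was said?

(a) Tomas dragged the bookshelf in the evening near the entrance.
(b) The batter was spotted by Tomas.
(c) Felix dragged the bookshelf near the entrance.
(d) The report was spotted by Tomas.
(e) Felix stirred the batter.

(e)

(a) Not entailed — the passage has Leila dragging the bookshelf, not Tomas.
(b) Not entailed — Tomas spotted the piano, not the batter; the batter belongs to the stirring event.
(c) Not entailed — the passage has Leila dragging the bookshelf, not Felix.
(d) Not entailed — Tomas spotted the piano, not the report; the report belongs to the writing event.
(e) Entailed — 'stir' is an activity; 'was stirring' entails that some stirring happened, so 'stirred' holds.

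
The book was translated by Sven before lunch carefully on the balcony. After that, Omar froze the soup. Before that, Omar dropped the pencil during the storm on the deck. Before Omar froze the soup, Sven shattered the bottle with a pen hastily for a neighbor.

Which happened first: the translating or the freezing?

the translating

The connectives place the translating before the freezing.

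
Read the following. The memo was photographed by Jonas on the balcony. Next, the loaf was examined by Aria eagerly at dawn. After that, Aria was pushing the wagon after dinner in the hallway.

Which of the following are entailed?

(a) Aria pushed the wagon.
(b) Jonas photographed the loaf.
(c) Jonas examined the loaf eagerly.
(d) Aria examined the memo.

(a) Entailed — 'push' is an activity; 'was pushing' entails that some pushing happened, so 'pushed' holds.
(b) Not entailed — Jonas photographed the memo, not the loaf; the loaf belongs to the examining event.
(c) Not entailed — the passage has Aria examining the loaf, not Jonas.
(d) Not entailed — Aria examined the loaf, not the memo; the memo belongs to the photographing event.

(a)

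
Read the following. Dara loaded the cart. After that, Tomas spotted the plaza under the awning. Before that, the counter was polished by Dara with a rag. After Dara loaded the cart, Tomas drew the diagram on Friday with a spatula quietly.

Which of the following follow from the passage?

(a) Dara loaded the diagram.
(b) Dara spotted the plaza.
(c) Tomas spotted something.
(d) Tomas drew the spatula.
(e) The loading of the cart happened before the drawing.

(a) Not entailed — Dara loaded the cart, not the diagram; the diagram belongs to the drawing event.
(b) Not entailed — the passage has Tomas spotting the plaza, not Dara.
(c) Entailed — this follows by dropping conjuncts from the spotting event's description.
(d) Not entailed — the spatula is the instrument, not what was drawn.
(e) Entailed — the narrative places the loading before the drawing.

(c), (e)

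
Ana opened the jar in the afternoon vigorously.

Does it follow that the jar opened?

yes

'Ana opened the jar' is the causative; it entails the inchoative 'the jar opened'.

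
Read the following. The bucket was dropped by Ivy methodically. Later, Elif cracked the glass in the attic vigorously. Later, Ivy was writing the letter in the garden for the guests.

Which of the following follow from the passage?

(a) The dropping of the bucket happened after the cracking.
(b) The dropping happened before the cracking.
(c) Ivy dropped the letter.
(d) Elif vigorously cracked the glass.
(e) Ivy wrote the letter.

(b), (d)

(a) Not entailed — the narrative places the dropping before the cracking, not after.
(b) Entailed — the narrative places the dropping before the cracking.
(c) Not entailed — Ivy dropped the bucket, not the letter; the letter belongs to the writing event.
(d) Entailed — the original entails any weakening of itself; this just drops 'in the attic'.
(e) Not entailed — 'was writing' is progressive on an accomplishment; it does not entail the completed 'wrote'.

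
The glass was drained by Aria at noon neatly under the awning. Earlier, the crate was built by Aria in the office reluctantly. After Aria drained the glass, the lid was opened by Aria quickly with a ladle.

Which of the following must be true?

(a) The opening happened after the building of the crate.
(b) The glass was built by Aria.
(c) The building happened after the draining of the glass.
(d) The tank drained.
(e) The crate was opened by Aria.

(a) Entailed — the narrative places the building before the opening.
(b) Not entailed — Aria built the crate, not the glass; the glass belongs to the draining event.
(c) Not entailed — the narrative places the building before the draining, not after.
(d) Not entailed — the glass is what drained, not the tank.
(e) Not entailed — Aria opened the lid, not the crate; the crate belongs to the building event.

(a)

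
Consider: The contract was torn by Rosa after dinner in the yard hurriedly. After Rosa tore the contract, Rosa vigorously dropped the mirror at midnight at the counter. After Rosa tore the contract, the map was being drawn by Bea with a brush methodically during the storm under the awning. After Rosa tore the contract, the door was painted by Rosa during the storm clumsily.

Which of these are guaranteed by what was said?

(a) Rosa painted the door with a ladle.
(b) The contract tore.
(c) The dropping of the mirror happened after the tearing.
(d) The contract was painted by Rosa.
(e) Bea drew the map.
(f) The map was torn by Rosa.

(b), (c)

(a) Not entailed — 'with a ladle' adds information not in the original event.
(b) Entailed — 'Rosa tore the contract' is causative; it entails the inchoative 'the contract tore'.
(c) Entailed — the narrative places the tearing before the dropping.
(d) Not entailed — Rosa painted the door, not the contract; the contract belongs to the tearing event.
(e) Not entailed — 'was drawing' is progressive on an accomplishment; it does not entail the completed 'drew'.
(f) Not entailed — Rosa tore the contract, not the map; the map belongs to the drawing event.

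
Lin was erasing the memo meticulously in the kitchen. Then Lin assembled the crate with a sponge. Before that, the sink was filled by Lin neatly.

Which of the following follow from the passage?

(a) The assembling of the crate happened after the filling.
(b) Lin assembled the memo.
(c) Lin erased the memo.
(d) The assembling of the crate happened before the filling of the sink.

(a)

(a) Entailed — the narrative places the filling before the assembling.
(b) Not entailed — Lin assembled the crate, not the memo; the memo belongs to the erasing event.
(c) Not entailed — 'was erasing' is progressive on an accomplishment; it does not entail the completed 'erased'.
(d) Not entailed — the narrative places the filling before the assembling, not after.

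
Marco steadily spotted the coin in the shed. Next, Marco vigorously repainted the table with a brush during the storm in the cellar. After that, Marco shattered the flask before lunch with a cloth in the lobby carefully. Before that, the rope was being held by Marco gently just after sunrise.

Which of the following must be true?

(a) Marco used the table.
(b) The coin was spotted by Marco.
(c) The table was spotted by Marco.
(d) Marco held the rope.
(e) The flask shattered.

(a) Not entailed — the table is the patient, not an instrument — Marco used a brush.
(b) Entailed — this follows by dropping conjuncts from the spotting event's description.
(c) Not entailed — Marco spotted the coin, not the table; the table belongs to the repainting event.
(d) Entailed — 'hold' is an activity; 'was holding' entails that some holding happened, so 'held' holds.
(e) Entailed — 'Marco shattered the flask' is causative; it entails the inchoative 'the flask shattered'.

(b), (d), (e)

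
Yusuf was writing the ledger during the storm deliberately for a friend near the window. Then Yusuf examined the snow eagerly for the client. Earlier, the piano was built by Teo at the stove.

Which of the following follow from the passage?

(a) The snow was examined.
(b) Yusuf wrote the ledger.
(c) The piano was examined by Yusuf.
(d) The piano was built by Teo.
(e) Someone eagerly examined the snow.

(a) Entailed — dropping 'for the client', 'eagerly' and generalizing the agent leaves a sub-description the original still satisfies.
(b) Not entailed — 'was writing' is progressive on an accomplishment; it does not entail the completed 'wrote'.
(c) Not entailed — Yusuf examined the snow, not the piano; the piano belongs to the building event.
(d) Entailed — the original entails any weakening of itself; this just drops 'at the stove'.
(e) Entailed — dropping 'for the client' and generalizing the agent leaves a sub-description the original still satisfies.

(a), (d), (e)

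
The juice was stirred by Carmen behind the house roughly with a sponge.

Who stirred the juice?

'Carmen' marks the agent of the stirring event.

Carmen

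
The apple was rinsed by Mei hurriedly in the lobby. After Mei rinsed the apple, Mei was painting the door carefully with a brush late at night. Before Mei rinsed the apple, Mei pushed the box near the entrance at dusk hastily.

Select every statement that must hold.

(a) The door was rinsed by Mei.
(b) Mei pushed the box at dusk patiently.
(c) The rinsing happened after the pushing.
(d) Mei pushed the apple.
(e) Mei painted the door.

(c)

(a) Not entailed — Mei rinsed the apple, not the door; the door belongs to the painting event.
(b) Not entailed — 'patiently' adds a manner not in (and inconsistent with) the original.
(c) Entailed — the narrative places the pushing before the rinsing.
(d) Not entailed — Mei pushed the box, not the apple; the apple belongs to the rinsing event.
(e) Not entailed — 'was painting' is progressive on an accomplishment; it does not entail the completed 'painted'.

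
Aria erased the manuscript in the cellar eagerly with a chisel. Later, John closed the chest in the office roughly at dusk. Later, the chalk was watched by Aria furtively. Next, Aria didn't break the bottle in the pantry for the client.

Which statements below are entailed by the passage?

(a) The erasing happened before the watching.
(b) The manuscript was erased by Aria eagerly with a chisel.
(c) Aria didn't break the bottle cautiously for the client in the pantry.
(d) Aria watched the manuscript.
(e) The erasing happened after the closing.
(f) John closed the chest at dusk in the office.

(a), (b), (c), (f)

(a) Entailed — the narrative places the erasing before the watching.
(b) Entailed — every conjunct here is already in the original erasing event.
(c) Entailed — under negation, adding a further restriction is entailed: if no such breaking event occurred, none occurred cautiously either.
(d) Not entailed — Aria watched the chalk, not the manuscript; the manuscript belongs to the erasing event.
(e) Not entailed — the narrative places the erasing before the closing, not after.
(f) Entailed — dropping 'roughly' leaves a sub-description the original still satisfies.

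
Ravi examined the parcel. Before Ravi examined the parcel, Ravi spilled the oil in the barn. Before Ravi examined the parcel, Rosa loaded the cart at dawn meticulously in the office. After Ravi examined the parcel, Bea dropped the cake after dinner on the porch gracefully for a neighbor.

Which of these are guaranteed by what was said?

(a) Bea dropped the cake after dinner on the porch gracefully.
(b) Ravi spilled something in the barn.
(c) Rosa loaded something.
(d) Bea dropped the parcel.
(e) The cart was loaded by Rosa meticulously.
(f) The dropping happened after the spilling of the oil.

(a), (b), (c), (e), (f)

(a) Entailed — dropping 'for a neighbor' leaves a sub-description the original still satisfies.
(b) Entailed — generalizing the patient leaves a sub-description the original still satisfies.
(c) Entailed — the original entails any weakening of itself; this just drops 'meticulously', 'at dawn', 'in the office' and generalizes the patient.
(d) Not entailed — Bea dropped the cake, not the parcel; the parcel belongs to the examining event.
(e) Entailed — the original entails any weakening of itself; this just drops 'at dawn', 'in the office'.
(f) Entailed — the narrative places the spilling before the dropping.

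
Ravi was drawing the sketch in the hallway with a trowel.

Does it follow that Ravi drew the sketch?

no

'was drawing' is progressive; for an accomplishment like 'draw the sketch', it doesn't entail completion.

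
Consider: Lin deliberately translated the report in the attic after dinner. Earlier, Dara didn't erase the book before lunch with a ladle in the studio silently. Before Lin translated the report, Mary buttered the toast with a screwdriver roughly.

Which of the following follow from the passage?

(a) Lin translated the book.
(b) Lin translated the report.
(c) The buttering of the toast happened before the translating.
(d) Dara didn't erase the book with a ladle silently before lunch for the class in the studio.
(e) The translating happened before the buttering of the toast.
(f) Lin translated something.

(a) Not entailed — Lin translated the report, not the book; the book belongs to the erasing event.
(b) Entailed — every conjunct here is already in the original translating event.
(c) Entailed — the narrative places the buttering before the translating.
(d) Entailed — under negation, adding a further restriction is entailed: if no such erasing event occurred, none occurred for the class either.
(e) Not entailed — the narrative places the buttering before the translating, not after.
(f) Entailed — the original entails any weakening of itself; this just drops 'in the attic', 'after dinner', 'deliberately' and generalizes the patient.

(b), (c), (d), (f)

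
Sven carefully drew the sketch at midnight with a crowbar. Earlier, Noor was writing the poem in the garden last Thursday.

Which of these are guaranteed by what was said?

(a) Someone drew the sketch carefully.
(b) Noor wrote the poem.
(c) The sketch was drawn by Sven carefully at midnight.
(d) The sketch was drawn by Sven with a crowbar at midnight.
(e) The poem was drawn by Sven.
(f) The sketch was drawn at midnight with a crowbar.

(a) Entailed — every conjunct here is already in the original drawing event.
(b) Not entailed — 'was writing' is progressive on an accomplishment; it does not entail the completed 'wrote'.
(c) Entailed — the original entails any weakening of itself; this just drops 'with a crowbar'.
(d) Entailed — dropping 'carefully' leaves a sub-description the original still satisfies.
(e) Not entailed — Sven drew the sketch, not the poem; the poem belongs to the writing event.
(f) Entailed — this follows by dropping conjuncts from the drawing event's description.

(a), (c), (d), (f)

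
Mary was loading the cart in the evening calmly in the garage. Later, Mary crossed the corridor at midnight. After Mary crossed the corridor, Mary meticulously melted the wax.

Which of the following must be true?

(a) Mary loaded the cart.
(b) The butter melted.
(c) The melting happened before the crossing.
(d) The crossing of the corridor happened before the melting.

(a) Not entailed — 'was loading' is progressive on an accomplishment; it does not entail the completed 'loaded'.
(b) Not entailed — the wax is what melted, not the butter.
(c) Not entailed — the narrative places the crossing before the melting, not after.
(d) Entailed — the narrative places the crossing before the melting.

(d)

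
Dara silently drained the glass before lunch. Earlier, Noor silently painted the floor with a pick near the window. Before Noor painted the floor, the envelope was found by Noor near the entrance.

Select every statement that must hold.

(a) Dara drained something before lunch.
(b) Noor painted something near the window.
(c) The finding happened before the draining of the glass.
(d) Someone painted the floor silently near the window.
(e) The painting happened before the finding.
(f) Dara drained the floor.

(a), (b), (c), (d)

(a) Entailed — every conjunct here is already in the original draining event.
(b) Entailed — dropping 'with a pick', 'silently' and generalizing the patient leaves a sub-description the original still satisfies.
(c) Entailed — the narrative places the finding before the draining.
(d) Entailed — every conjunct here is already in the original painting event.
(e) Not entailed — the narrative places the finding before the painting, not after.
(f) Not entailed — Dara drained the glass, not the floor; the floor belongs to the painting event.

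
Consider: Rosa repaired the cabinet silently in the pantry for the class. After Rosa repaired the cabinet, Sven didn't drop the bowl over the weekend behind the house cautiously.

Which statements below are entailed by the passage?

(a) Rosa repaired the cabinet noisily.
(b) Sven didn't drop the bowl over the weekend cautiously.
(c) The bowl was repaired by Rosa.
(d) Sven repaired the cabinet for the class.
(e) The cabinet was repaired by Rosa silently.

(a) Not entailed — 'noisily' adds a manner not in (and inconsistent with) the original.
(b) Not entailed — dropping 'behind the house' under negation is not valid — the original leaves open that Sven dropped the bowl some other way.
(c) Not entailed — Rosa repaired the cabinet, not the bowl; the bowl belongs to the dropping event.
(d) Not entailed — the passage has Rosa repairing the cabinet, not Sven.
(e) Entailed — this follows by dropping conjuncts from the repairing event's description.

(e)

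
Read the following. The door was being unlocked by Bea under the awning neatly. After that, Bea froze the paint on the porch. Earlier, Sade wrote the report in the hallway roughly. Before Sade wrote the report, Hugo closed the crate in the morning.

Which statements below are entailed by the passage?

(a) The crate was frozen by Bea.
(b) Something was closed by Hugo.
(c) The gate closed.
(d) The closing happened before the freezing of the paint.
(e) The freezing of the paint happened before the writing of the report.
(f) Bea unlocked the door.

(a) Not entailed — Bea froze the paint, not the crate; the crate belongs to the closing event.
(b) Entailed — every conjunct here is already in the original closing event.
(c) Not entailed — the crate is what closed, not the gate.
(d) Entailed — the narrative places the closing before the freezing.
(e) Not entailed — the narrative places the writing before the freezing, not after.
(f) Not entailed — 'was unlocking' is progressive on an accomplishment; it does not entail the completed 'unlocked'.

(b), (d)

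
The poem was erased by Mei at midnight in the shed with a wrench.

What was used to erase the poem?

a wrench

'with a wrench' marks the instrument of the erasing event.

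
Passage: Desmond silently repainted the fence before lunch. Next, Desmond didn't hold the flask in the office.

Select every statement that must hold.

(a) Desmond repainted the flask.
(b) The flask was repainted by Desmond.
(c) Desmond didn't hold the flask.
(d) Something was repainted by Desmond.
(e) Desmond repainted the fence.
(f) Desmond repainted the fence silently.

(d), (e), (f)

(a) Not entailed — Desmond repainted the fence, not the flask; the flask belongs to the holding event.
(b) Not entailed — Desmond repainted the fence, not the flask; the flask belongs to the holding event.
(c) Not entailed — dropping 'in the office' under negation is not valid — the original leaves open that Desmond held the flask some other way.
(d) Entailed — dropping 'before lunch', 'silently' and generalizing the patient leaves a sub-description the original still satisfies.
(e) Entailed — this follows by dropping conjuncts from the repainting event's description.
(f) Entailed — the original entails any weakening of itself; this just drops 'before lunch'.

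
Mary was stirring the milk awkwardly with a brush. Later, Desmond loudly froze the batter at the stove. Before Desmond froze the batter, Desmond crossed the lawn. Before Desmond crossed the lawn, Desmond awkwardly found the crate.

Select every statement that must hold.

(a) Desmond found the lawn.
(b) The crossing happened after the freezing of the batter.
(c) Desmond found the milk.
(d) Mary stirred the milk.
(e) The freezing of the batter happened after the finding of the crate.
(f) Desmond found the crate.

(d), (e), (f)

(a) Not entailed — Desmond found the crate, not the lawn; the lawn belongs to the crossing event.
(b) Not entailed — the narrative places the crossing before the freezing, not after.
(c) Not entailed — Desmond found the crate, not the milk; the milk belongs to the stirring event.
(d) Entailed — 'stir' is an activity; 'was stirring' entails that some stirring happened, so 'stirred' holds.
(e) Entailed — the narrative places the finding before the freezing.
(f) Entailed — dropping 'awkwardly' leaves a sub-description the original still satisfies.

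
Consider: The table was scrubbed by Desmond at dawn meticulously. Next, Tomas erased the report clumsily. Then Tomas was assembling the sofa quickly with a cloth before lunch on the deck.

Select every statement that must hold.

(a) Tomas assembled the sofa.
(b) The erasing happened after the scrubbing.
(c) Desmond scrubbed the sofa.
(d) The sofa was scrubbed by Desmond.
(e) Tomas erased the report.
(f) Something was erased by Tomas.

(a) Not entailed — 'was assembling' is progressive on an accomplishment; it does not entail the completed 'assembled'.
(b) Entailed — the narrative places the scrubbing before the erasing.
(c) Not entailed — Desmond scrubbed the table, not the sofa; the sofa belongs to the assembling event.
(d) Not entailed — Desmond scrubbed the table, not the sofa; the sofa belongs to the assembling event.
(e) Entailed — the original entails any weakening of itself; this just drops 'clumsily'.
(f) Entailed — this follows by dropping conjuncts from the erasing event's description.

(b), (e), (f)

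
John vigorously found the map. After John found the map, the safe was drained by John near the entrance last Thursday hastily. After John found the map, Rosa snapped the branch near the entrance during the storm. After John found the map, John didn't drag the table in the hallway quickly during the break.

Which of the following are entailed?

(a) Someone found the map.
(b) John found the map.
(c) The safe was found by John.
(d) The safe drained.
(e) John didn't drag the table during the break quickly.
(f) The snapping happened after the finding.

(a), (b), (d), (f)

(a) Entailed — the original entails any weakening of itself; this just drops 'vigorously' and generalizes the agent.
(b) Entailed — every conjunct here is already in the original finding event.
(c) Not entailed — John found the map, not the safe; the safe belongs to the draining event.
(d) Entailed — 'John drained the safe' is causative; it entails the inchoative 'the safe drained'.
(e) Not entailed — dropping 'in the hallway' under negation is not valid — the original leaves open that John dragged the table some other way.
(f) Entailed — the narrative places the finding before the snapping.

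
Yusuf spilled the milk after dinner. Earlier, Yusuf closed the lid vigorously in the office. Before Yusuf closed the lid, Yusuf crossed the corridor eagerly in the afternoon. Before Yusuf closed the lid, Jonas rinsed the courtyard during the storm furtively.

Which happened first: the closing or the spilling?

the closing

The connectives place the closing before the spilling.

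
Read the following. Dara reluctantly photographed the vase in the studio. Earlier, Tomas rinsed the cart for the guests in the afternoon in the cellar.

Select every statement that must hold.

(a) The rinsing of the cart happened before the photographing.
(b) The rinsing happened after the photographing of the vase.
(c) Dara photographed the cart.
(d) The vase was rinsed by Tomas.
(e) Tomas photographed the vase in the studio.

(a) Entailed — the narrative places the rinsing before the photographing.
(b) Not entailed — the narrative places the rinsing before the photographing, not after.
(c) Not entailed — Dara photographed the vase, not the cart; the cart belongs to the rinsing event.
(d) Not entailed — Tomas rinsed the cart, not the vase; the vase belongs to the photographing event.
(e) Not entailed — the passage has Dara photographing the vase, not Tomas.

(a)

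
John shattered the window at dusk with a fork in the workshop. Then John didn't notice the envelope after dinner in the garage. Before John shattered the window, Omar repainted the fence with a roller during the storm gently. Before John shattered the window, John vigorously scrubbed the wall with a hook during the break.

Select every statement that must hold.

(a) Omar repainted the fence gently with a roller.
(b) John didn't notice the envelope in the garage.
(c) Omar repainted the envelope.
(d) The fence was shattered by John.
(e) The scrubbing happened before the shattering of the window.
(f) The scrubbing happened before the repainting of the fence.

(a), (e)

(a) Entailed — every conjunct here is already in the original repainting event.
(b) Not entailed — dropping 'after dinner' under negation is not valid — the original leaves open that John noticed the envelope some other way.
(c) Not entailed — Omar repainted the fence, not the envelope; the envelope belongs to the noticing event.
(d) Not entailed — John shattered the window, not the fence; the fence belongs to the repainting event.
(e) Entailed — the narrative places the scrubbing before the shattering.
(f) Not entailed — the narrative doesn't order the scrubbing relative to the repainting.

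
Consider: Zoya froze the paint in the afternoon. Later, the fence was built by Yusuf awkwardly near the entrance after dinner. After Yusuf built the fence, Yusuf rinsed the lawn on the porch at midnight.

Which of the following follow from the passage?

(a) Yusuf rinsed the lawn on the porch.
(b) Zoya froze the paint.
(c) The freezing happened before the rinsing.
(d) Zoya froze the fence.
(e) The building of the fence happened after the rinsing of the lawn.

(a), (b), (c)

(a) Entailed — every conjunct here is already in the original rinsing event.
(b) Entailed — every conjunct here is already in the original freezing event.
(c) Entailed — the narrative places the freezing before the rinsing.
(d) Not entailed — Zoya froze the paint, not the fence; the fence belongs to the building event.
(e) Not entailed — the narrative places the building before the rinsing, not after.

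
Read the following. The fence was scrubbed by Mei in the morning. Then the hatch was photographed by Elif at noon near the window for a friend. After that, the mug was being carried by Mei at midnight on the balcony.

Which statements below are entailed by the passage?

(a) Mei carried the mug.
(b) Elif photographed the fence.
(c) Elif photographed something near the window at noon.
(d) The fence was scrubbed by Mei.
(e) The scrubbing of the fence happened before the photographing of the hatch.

(a) Entailed — 'carry' is an activity; 'was carrying' entails that some carrying happened, so 'carried' holds.
(b) Not entailed — Elif photographed the hatch, not the fence; the fence belongs to the scrubbing event.
(c) Entailed — the original entails any weakening of itself; this just drops 'for a friend' and generalizes the patient.
(d) Entailed — this follows by dropping conjuncts from the scrubbing event's description.
(e) Entailed — the narrative places the scrubbing before the photographing.

(a), (c), (d), (e)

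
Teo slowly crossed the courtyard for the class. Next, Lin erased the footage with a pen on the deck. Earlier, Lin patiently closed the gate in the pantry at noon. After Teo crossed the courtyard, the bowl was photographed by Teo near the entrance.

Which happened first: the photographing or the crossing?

the crossing

The connectives place the crossing before the photographing.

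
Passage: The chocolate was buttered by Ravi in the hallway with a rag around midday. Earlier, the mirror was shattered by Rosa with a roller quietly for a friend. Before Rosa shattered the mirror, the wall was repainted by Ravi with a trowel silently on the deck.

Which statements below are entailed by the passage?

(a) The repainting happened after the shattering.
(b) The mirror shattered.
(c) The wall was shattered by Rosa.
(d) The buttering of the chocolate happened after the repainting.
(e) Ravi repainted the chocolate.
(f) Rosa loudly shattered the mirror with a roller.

(b), (d)

(a) Not entailed — the narrative places the repainting before the shattering, not after.
(b) Entailed — 'Rosa shattered the mirror' is causative; it entails the inchoative 'the mirror shattered'.
(c) Not entailed — Rosa shattered the mirror, not the wall; the wall belongs to the repainting event.
(d) Entailed — the narrative places the repainting before the buttering.
(e) Not entailed — Ravi repainted the wall, not the chocolate; the chocolate belongs to the buttering event.
(f) Not entailed — 'loudly' adds a manner not in (and inconsistent with) the original.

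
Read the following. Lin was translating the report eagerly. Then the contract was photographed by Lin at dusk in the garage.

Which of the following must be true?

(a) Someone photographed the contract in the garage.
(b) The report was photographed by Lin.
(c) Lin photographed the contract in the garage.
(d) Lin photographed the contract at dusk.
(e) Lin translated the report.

(a) Entailed — every conjunct here is already in the original photographing event.
(b) Not entailed — Lin photographed the contract, not the report; the report belongs to the translating event.
(c) Entailed — every conjunct here is already in the original photographing event.
(d) Entailed — this follows by dropping conjuncts from the photographing event's description.
(e) Not entailed — 'was translating' is progressive on an accomplishment; it does not entail the completed 'translated'.

(a), (c), (d)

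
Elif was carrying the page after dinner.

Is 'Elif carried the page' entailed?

'carry' is atelic; if Elif was carrying the page, then Elif carried the page (for some time).

yes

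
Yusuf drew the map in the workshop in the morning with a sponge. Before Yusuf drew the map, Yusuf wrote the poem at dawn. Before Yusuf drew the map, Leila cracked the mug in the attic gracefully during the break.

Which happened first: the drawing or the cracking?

the cracking

The connectives place the cracking before the drawing.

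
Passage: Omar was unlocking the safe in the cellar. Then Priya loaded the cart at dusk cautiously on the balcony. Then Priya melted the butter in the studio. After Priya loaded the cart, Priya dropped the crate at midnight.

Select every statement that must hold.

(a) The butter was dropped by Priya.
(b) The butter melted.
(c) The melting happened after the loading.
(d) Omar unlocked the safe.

(b), (c)

(a) Not entailed — Priya dropped the crate, not the butter; the butter belongs to the melting event.
(b) Entailed — 'Priya melted the butter' is causative; it entails the inchoative 'the butter melted'.
(c) Entailed — the narrative places the loading before the melting.
(d) Not entailed — 'was unlocking' is progressive on an accomplishment; it does not entail the completed 'unlocked'.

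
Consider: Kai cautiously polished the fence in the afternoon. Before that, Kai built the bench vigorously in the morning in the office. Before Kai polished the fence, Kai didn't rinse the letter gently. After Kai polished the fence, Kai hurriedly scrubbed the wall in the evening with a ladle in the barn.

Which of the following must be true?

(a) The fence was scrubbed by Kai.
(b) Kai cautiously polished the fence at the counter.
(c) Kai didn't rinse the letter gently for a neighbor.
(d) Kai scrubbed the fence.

(a) Not entailed — Kai scrubbed the wall, not the fence; the fence belongs to the polishing event.
(b) Not entailed — 'at the counter' adds information not in the original event.
(c) Entailed — under negation, adding a further restriction is entailed: if no such rinsing event occurred, none occurred for a neighbor either.
(d) Not entailed — Kai scrubbed the wall, not the fence; the fence belongs to the polishing event.

(c)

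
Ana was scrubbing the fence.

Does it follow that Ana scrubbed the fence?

'scrub' is atelic; if Ana was scrubbing the fence, then Ana scrubbed the fence (for some time).

yes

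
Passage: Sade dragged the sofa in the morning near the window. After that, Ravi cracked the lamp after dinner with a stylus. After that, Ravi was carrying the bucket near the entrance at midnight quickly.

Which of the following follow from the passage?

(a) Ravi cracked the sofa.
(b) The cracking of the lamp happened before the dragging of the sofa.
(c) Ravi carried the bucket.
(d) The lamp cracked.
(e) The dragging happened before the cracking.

(a) Not entailed — Ravi cracked the lamp, not the sofa; the sofa belongs to the dragging event.
(b) Not entailed — the narrative places the dragging before the cracking, not after.
(c) Entailed — 'carry' is an activity; 'was carrying' entails that some carrying happened, so 'carried' holds.
(d) Entailed — 'Ravi cracked the lamp' is causative; it entails the inchoative 'the lamp cracked'.
(e) Entailed — the narrative places the dragging before the cracking.

(c), (d), (e)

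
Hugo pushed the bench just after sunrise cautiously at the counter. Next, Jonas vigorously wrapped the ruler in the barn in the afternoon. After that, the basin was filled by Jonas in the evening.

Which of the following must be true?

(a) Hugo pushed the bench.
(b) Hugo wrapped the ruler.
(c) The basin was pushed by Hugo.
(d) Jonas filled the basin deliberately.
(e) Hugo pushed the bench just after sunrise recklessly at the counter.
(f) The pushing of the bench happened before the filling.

(a), (f)

(a) Entailed — this follows by dropping conjuncts from the pushing event's description.
(b) Not entailed — the passage has Jonas wrapping the ruler, not Hugo.
(c) Not entailed — Hugo pushed the bench, not the basin; the basin belongs to the filling event.
(d) Not entailed — 'deliberately' adds information not in the original event.
(e) Not entailed — 'recklessly' adds a manner not in (and inconsistent with) the original.
(f) Entailed — the narrative places the pushing before the filling.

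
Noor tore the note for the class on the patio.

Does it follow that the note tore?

yes

'Noor tore the note' is the causative; it entails the inchoative 'the note tore'.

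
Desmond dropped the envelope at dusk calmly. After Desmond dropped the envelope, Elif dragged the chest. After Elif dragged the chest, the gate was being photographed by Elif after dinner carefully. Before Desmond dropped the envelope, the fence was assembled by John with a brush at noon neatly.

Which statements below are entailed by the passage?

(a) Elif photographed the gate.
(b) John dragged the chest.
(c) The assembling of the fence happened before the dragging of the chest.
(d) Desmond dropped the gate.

(a) Not entailed — 'was photographing' is progressive on an accomplishment; it does not entail the completed 'photographed'.
(b) Not entailed — the passage has Elif dragging the chest, not John.
(c) Entailed — the narrative places the assembling before the dragging.
(d) Not entailed — Desmond dropped the envelope, not the gate; the gate belongs to the photographing event.

(c)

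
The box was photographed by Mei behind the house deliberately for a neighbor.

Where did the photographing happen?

behind the house

'behind the house' marks the location of the photographing event.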